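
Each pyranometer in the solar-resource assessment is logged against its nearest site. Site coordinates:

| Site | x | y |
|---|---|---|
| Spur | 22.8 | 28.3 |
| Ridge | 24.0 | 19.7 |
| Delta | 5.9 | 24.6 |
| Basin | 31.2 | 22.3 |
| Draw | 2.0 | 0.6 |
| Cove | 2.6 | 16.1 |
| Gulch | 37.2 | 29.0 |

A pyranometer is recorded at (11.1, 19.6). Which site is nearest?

Delta

Squared distances to each site:
Spur: 212.580; Ridge: 166.420; Delta: 52.040; Basin: 411.300; Draw: 443.810; Cove: 84.500; Gulch: 769.570.
Minimum at Delta.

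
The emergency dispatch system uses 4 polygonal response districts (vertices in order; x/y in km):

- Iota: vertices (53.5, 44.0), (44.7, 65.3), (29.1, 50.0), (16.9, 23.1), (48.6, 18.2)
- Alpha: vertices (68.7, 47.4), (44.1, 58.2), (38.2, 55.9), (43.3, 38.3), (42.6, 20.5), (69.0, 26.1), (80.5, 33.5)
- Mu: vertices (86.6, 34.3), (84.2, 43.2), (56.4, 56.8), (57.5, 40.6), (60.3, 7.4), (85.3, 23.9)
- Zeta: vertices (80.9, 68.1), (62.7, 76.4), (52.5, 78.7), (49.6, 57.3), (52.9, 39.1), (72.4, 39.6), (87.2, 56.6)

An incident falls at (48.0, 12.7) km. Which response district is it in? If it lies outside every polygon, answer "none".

Cast a ray rightward from (48.0, 12.7). For each polygon, the edges (by vertex number in listed order) whose endpoints lie on opposite sides of y = 12.7, where each meets that height, and whether that is right or left of the point:
Iota: no edge straddles that height → 0 crossings.
Alpha: no edge straddles that height → 0 crossings.
Mu: 4–5 at x≈59.85 (right), 5–6 at x≈68.33 (right) → 2 crossings.
Zeta: no edge straddles that height → 0 crossings.
All counts are even, so the point lies outside every listed polygon.

none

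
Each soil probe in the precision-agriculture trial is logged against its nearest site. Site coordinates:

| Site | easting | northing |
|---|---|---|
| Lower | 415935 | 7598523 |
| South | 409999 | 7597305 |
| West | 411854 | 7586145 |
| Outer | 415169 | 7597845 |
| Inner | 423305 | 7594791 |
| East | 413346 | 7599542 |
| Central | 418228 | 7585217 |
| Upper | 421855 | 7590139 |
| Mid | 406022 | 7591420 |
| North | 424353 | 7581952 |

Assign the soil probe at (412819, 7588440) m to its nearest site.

Squared distances to each site:
Lower: 111376345.000; South: 86540625.000; West: 6198250.000; Outer: 93976525.000; Inner: 150291397.000; East: 123532133.000; Central: 39645010.000; Upper: 84535897.000; Mid: 55079609.000; North: 175127300.000.
Minimum at West.

West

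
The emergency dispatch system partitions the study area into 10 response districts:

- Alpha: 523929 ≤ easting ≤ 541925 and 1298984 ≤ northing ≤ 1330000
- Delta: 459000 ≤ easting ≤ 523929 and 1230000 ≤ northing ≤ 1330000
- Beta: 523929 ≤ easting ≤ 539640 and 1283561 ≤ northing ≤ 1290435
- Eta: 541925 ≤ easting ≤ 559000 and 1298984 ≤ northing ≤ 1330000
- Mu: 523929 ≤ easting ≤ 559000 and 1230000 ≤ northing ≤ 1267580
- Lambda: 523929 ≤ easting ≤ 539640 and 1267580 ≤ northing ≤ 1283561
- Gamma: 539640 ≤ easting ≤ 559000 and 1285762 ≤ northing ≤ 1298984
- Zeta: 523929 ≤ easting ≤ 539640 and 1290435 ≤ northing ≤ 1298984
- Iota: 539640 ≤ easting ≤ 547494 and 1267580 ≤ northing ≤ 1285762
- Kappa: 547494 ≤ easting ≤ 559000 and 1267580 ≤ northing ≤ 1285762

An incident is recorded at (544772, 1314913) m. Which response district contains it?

Eta

The point has easting = 544772 and northing = 1314913.
Only Eta satisfies 541925 ≤ easting ≤ 559000 and 1298984 ≤ northing ≤ 1330000.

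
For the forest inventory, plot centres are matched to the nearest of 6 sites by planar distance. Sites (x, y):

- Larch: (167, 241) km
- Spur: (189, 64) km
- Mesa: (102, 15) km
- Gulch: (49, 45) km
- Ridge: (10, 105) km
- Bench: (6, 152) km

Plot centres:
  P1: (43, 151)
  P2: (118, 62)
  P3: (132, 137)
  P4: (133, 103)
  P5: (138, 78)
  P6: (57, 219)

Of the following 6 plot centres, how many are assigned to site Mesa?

1

P1 → Bench
P2 → Mesa
P3 → Spur
P4 → Spur
P5 → Spur
P6 → Bench
1 of the 6 goes to Mesa.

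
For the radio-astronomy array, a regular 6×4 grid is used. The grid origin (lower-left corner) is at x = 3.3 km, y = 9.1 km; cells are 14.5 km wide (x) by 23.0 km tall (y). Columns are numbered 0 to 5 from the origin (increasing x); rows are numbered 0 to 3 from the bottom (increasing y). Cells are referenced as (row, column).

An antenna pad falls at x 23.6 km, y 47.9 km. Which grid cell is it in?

(1, 1)

Column index: ⌊(23.6 − 3.3) / 14.5⌋ = ⌊1.400⌋ = 1
Row offset from origin: ⌊(47.9 − 9.1) / 23.0⌋ = ⌊1.687⌋ = 1 → row 1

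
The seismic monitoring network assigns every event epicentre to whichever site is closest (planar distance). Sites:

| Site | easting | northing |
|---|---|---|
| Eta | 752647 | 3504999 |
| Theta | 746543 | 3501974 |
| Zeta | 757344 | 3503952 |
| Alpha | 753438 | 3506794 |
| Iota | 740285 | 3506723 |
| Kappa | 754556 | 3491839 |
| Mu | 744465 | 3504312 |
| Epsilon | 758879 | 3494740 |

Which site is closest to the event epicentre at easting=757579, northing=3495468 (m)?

Squared distances to each site:
Eta: 115164585.000; Theta: 164121332.000; Zeta: 72033481.000; Alpha: 145426157.000; Iota: 425757461.000; Kappa: 22308170.000; Mu: 250193332.000; Epsilon: 2219984.000.
Minimum at Epsilon.

Epsilon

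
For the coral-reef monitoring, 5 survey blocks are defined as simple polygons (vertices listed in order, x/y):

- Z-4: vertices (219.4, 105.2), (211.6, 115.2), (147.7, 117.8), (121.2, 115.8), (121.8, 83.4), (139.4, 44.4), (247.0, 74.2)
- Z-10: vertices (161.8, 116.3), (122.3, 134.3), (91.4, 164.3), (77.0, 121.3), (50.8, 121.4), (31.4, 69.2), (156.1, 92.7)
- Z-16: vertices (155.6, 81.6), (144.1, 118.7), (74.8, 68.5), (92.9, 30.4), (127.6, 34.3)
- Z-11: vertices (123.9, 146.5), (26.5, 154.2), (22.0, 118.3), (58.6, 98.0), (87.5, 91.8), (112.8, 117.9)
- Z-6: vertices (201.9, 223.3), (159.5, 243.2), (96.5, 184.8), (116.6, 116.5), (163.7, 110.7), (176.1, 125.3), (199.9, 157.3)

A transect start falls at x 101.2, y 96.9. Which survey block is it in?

Cast a ray rightward from (101.2, 96.9). For each polygon, the edges (by vertex number in listed order) whose endpoints lie on opposite sides of y = 96.9, where each meets that height, and whether that is right or left of the point:
Z-4: 4–5 at x≈121.55 (right), 7–1 at x≈226.79 (right) → 2 crossings.
Z-10: 5–6 at x≈41.69 (left), 7–1 at x≈157.11 (right) → 1 crossing.
Z-16: 1–2 at x≈150.86 (right), 2–3 at x≈114.01 (right) → 2 crossings.
Z-11: 4–5 at x≈63.73 (left), 5–6 at x≈92.44 (left) → 0 crossings.
Z-6: no edge straddles that height → 0 crossings.
Only Z-10 has an odd count, so the point is inside Z-10.

Z-10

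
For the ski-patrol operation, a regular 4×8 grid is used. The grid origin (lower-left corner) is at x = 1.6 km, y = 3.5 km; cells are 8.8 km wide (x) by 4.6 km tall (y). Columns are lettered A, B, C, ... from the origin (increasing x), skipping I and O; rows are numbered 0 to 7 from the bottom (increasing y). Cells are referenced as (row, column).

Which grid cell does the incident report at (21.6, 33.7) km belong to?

(6, C)

Column index: ⌊(21.6 − 1.6) / 8.8⌋ = ⌊2.273⌋ = 2 → column C
Row offset from origin: ⌊(33.7 − 3.5) / 4.6⌋ = ⌊6.565⌋ = 6 → row 6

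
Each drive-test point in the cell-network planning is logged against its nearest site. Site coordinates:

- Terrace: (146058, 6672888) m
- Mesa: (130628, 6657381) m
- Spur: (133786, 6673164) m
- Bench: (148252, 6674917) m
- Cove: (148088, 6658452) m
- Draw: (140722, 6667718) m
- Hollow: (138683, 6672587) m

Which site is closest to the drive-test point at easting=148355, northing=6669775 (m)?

Terrace

Squared distances to each site:
Terrace: 14966978.000; Mesa: 467857765.000; Spur: 223741082.000; Bench: 26450773.000; Cove: 128281618.000; Draw: 62493938.000; Hollow: 101454928.000.
Minimum at Terrace.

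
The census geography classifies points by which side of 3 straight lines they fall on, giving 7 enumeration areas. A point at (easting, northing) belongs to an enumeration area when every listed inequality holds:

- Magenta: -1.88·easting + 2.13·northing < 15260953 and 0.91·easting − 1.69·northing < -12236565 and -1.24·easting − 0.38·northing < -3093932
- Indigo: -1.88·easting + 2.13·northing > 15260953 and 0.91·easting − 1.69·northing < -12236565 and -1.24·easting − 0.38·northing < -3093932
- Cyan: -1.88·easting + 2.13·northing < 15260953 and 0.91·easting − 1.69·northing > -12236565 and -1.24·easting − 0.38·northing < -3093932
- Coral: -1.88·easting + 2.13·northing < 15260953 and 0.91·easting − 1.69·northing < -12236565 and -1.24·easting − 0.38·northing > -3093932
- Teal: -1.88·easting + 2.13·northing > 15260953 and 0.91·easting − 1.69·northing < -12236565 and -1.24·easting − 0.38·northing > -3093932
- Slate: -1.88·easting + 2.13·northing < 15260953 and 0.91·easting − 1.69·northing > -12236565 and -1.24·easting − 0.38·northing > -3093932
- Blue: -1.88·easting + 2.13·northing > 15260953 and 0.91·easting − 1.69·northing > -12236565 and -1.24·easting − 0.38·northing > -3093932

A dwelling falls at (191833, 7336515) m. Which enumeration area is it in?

Blue

-1.88·191833 + 2.13·7336515 = 15266130.910, which is > 15260953
0.91·191833 − 1.69·7336515 = -12224142.320, which is > -12236565
-1.24·191833 − 0.38·7336515 = -3025748.620, which is > -3093932
This sign pattern matches Blue.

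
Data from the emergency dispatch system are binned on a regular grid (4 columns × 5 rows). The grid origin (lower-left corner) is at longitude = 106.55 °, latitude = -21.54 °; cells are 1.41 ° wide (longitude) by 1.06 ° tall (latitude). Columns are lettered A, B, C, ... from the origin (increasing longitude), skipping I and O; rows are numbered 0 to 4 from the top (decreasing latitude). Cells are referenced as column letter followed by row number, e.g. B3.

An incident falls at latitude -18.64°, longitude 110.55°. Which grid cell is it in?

Column index: ⌊(110.55 − 106.55) / 1.41⌋ = ⌊2.837⌋ = 2 → column C
Row offset from origin: ⌊(-18.64 − -21.54) / 1.06⌋ = ⌊2.736⌋ = 2 → row 2 (counted from top)

C2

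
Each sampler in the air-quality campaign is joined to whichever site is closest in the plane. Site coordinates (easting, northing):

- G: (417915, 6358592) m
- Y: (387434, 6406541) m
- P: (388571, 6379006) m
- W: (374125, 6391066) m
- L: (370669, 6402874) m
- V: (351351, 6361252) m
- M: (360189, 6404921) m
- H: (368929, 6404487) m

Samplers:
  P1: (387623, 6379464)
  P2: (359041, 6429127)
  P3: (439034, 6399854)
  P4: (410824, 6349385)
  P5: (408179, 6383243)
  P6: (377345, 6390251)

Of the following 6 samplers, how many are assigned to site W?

1

P1 → P
P2 → M
P3 → G
P4 → G
P5 → P
P6 → W
1 of the 6 goes to W.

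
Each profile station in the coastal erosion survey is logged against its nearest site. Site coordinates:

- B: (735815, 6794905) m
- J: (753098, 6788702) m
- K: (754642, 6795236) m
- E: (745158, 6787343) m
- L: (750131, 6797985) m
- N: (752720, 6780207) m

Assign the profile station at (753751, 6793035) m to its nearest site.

Squared distances to each site:
B: 325196996.000; J: 19201298.000; K: 5638282.000; E: 106238513.000; L: 37606900.000; N: 165620545.000.
Minimum at K.

K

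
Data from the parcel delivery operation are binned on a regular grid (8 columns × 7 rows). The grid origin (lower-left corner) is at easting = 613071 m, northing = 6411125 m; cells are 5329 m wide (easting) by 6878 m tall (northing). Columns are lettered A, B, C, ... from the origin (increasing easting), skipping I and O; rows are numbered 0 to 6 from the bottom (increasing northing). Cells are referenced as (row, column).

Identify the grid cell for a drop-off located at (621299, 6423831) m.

(1, B)

Column index: ⌊(621299 − 613071) / 5329⌋ = ⌊1.544⌋ = 1 → column B
Row offset from origin: ⌊(6423831 − 6411125) / 6878⌋ = ⌊1.847⌋ = 1 → row 1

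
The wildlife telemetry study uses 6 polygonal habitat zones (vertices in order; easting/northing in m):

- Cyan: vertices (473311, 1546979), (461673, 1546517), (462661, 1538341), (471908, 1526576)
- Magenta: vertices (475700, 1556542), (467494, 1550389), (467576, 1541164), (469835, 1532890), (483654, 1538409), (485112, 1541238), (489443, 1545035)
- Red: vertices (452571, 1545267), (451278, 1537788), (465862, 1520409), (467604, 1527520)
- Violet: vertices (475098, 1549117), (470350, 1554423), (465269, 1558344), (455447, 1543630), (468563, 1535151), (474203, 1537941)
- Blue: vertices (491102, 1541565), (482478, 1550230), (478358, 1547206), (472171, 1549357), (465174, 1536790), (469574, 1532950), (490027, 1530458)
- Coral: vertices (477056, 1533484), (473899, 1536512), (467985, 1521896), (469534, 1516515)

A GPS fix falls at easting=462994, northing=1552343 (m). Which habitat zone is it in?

Cast a ray rightward from (462994, 1552343). For each polygon, the edges (by vertex number in listed order) whose endpoints lie on opposite sides of northing = 1552343, where each meets that height, and whether that is right or left of the point:
Cyan: no edge straddles that height → 0 crossings.
Magenta: 1–2 at easting≈470100.0 (right), 7–1 at easting≈480714.9 (right) → 2 crossings.
Red: no edge straddles that height → 0 crossings.
Violet: 1–2 at easting≈472211.3 (right), 3–4 at easting≈461263.2 (left) → 1 crossing.
Blue: no edge straddles that height → 0 crossings.
Coral: no edge straddles that height → 0 crossings.
Only Violet has an odd count, so the point is inside Violet.

Violet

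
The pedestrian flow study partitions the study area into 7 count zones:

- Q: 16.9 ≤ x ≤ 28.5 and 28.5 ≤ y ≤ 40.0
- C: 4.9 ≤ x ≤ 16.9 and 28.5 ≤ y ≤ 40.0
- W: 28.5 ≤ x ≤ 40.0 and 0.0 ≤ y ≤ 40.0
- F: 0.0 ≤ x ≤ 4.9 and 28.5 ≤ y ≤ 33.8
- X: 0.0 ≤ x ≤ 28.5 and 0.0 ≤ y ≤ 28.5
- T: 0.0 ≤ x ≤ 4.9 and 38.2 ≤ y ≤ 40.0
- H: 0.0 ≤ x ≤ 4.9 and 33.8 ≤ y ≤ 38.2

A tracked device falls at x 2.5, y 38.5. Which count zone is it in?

The point has x = 2.5 and y = 38.5.
Only T satisfies 0.0 ≤ x ≤ 4.9 and 38.2 ≤ y ≤ 40.0.

T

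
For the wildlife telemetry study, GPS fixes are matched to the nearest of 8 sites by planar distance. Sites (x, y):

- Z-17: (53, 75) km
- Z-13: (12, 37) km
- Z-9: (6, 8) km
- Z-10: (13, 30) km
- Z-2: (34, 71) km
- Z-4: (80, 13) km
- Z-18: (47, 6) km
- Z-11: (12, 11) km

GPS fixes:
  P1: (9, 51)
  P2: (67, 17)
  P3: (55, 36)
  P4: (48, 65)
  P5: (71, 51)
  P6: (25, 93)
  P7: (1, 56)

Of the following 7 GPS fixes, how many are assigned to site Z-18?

P1 → Z-13
P2 → Z-4
P3 → Z-18
P4 → Z-17
P5 → Z-17
P6 → Z-2
P7 → Z-13
1 of the 7 goes to Z-18.

1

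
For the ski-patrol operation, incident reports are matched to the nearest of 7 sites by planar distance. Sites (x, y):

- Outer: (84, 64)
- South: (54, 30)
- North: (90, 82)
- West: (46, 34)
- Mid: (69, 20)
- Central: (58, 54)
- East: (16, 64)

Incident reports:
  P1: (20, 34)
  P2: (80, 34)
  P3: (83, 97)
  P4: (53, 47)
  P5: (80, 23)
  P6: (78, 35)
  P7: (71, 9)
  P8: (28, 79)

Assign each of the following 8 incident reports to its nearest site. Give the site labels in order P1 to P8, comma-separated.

West, Mid, North, Central, Mid, Mid, Mid, East

P1 → West (d²=676.00)
P2 → Mid (d²=317.00)
P3 → North (d²=274.00)
P4 → Central (d²=74.00)
P5 → Mid (d²=130.00)
P6 → Mid (d²=306.00)
P7 → Mid (d²=125.00)
P8 → East (d²=369.00)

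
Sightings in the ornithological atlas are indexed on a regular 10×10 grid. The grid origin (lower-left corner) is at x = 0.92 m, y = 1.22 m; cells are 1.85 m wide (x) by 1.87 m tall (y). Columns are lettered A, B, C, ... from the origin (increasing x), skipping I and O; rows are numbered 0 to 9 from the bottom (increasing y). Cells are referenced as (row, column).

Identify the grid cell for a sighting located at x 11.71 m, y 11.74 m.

Column index: ⌊(11.71 − 0.92) / 1.85⌋ = ⌊5.832⌋ = 5 → column F
Row offset from origin: ⌊(11.74 − 1.22) / 1.87⌋ = ⌊5.626⌋ = 5 → row 5

(5, F)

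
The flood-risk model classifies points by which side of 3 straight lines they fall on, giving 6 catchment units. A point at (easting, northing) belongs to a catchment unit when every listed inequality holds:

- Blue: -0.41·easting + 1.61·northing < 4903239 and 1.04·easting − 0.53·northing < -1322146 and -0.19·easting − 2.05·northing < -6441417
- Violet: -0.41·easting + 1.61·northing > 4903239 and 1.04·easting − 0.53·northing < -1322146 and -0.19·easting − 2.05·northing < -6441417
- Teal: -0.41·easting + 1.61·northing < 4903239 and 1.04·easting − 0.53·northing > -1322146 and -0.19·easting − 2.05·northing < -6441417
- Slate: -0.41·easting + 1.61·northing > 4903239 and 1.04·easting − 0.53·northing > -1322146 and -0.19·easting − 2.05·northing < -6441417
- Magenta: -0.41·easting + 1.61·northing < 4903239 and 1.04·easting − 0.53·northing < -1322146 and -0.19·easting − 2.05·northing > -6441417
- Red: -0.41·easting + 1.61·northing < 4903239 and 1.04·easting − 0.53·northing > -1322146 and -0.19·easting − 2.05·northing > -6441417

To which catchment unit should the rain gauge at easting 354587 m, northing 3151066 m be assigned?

-0.41·354587 + 1.61·3151066 = 4927835.590, which is > 4903239
1.04·354587 − 0.53·3151066 = -1301294.500, which is > -1322146
-0.19·354587 − 2.05·3151066 = -6527056.830, which is < -6441417
This sign pattern matches Slate.

Slate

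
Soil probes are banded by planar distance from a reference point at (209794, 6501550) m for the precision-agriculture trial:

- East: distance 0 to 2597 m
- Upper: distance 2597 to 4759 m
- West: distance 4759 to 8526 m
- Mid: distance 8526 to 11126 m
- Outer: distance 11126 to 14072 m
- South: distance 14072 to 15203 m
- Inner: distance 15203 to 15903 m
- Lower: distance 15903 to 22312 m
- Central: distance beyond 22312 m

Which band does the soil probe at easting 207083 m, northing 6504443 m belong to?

Distance = √((207083−209794)² + (6504443−6501550)²) = √(7349521.000 + 8369449.000) = 3964.716 m.
2597 ≤ 3964.716 < 4759 → Upper.

Upper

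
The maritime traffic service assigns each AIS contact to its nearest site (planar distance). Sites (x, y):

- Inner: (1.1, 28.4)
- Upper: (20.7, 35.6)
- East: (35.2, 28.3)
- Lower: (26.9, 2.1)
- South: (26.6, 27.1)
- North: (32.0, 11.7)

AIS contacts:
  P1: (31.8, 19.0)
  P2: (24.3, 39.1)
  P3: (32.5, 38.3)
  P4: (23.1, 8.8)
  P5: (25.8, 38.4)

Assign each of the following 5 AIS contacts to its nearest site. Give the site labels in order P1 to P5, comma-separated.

North, Upper, East, Lower, Upper

P1 → North (d²=53.33)
P2 → Upper (d²=25.21)
P3 → East (d²=107.29)
P4 → Lower (d²=59.33)
P5 → Upper (d²=33.85)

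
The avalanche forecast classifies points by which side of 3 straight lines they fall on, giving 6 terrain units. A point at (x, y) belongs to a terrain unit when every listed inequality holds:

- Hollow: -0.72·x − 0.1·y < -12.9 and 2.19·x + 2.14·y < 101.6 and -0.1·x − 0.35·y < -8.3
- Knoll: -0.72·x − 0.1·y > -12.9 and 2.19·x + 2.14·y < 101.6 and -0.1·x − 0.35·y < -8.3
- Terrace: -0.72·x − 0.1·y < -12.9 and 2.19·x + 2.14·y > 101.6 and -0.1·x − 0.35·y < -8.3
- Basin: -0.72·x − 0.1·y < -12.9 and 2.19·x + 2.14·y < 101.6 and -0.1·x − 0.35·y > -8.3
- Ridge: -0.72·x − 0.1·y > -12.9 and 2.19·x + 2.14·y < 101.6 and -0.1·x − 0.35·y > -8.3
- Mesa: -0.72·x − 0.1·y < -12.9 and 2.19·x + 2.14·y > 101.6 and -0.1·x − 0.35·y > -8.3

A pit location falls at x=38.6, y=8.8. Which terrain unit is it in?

-0.72·38.6 − 0.1·8.8 = -28.672, which is < -12.9
2.19·38.6 + 2.14·8.8 = 103.366, which is > 101.6
-0.1·38.6 − 0.35·8.8 = -6.940, which is > -8.3
This sign pattern matches Mesa.

Mesa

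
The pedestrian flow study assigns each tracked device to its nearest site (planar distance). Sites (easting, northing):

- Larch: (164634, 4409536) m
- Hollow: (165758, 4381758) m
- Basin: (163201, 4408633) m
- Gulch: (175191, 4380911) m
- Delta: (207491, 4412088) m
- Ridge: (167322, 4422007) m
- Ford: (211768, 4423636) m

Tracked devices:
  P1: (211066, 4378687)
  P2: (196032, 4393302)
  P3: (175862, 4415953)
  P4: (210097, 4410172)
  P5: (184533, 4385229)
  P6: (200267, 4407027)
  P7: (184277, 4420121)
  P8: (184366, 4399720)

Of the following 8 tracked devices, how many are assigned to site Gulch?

2

P1 → Delta
P2 → Delta
P3 → Ridge
P4 → Delta
P5 → Gulch
P6 → Delta
P7 → Ridge
P8 → Gulch
2 of the 8 go to Gulch.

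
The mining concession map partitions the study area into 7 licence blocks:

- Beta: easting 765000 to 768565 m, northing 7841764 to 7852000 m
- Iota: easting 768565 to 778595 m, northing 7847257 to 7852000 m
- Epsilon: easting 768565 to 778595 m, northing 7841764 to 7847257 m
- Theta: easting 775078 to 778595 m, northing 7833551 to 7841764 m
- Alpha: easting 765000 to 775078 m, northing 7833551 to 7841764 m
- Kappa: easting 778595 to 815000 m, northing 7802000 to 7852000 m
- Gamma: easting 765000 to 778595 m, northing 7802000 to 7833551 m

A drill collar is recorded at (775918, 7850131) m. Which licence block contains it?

The point has easting = 775918 and northing = 7850131.
Only Iota satisfies 768565 ≤ easting ≤ 778595 and 7847257 ≤ northing ≤ 7852000.

Iota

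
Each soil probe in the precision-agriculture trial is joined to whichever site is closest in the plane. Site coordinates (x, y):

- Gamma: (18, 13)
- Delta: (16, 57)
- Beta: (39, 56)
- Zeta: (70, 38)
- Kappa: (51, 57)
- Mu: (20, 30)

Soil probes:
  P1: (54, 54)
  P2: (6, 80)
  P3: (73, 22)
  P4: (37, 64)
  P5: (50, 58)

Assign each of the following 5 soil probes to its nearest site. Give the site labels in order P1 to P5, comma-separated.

Kappa, Delta, Zeta, Beta, Kappa

P1 → Kappa (d²=18.00)
P2 → Delta (d²=629.00)
P3 → Zeta (d²=265.00)
P4 → Beta (d²=68.00)
P5 → Kappa (d²=2.00)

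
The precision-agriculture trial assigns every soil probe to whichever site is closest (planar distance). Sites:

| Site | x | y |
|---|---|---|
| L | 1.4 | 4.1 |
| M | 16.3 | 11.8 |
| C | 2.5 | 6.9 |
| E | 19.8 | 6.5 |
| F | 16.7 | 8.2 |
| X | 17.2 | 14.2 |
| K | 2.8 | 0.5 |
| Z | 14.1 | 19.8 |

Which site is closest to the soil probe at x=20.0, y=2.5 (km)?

Squared distances to each site:
L: 348.520; M: 100.180; C: 325.610; E: 16.040; F: 43.380; X: 144.730; K: 299.840; Z: 334.100.
Minimum at E.

E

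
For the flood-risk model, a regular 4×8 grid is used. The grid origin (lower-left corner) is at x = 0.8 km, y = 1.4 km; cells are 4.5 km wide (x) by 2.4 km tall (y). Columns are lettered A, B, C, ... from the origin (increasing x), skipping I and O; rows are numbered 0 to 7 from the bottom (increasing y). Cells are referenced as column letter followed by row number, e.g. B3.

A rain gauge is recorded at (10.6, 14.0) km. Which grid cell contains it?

C5

Column index: ⌊(10.6 − 0.8) / 4.5⌋ = ⌊2.178⌋ = 2 → column C
Row offset from origin: ⌊(14.0 − 1.4) / 2.4⌋ = ⌊5.250⌋ = 5 → row 5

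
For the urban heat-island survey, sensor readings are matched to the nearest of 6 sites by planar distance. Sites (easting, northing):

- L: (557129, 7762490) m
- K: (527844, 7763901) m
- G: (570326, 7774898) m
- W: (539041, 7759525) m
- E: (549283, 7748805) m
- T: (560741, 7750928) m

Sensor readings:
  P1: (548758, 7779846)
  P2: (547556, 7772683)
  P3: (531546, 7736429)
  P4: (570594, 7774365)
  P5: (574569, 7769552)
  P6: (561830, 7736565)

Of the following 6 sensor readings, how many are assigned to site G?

2

P1 → L
P2 → L
P3 → E
P4 → G
P5 → G
P6 → T
2 of the 6 go to G.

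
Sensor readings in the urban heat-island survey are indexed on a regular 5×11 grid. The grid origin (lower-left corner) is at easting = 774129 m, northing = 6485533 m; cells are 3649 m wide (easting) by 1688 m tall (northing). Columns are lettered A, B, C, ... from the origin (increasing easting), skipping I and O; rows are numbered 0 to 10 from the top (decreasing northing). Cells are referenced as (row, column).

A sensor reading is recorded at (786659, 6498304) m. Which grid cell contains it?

Column index: ⌊(786659 − 774129) / 3649⌋ = ⌊3.434⌋ = 3 → column D
Row offset from origin: ⌊(6498304 − 6485533) / 1688⌋ = ⌊7.566⌋ = 7 → row 3 (counted from top)

(3, D)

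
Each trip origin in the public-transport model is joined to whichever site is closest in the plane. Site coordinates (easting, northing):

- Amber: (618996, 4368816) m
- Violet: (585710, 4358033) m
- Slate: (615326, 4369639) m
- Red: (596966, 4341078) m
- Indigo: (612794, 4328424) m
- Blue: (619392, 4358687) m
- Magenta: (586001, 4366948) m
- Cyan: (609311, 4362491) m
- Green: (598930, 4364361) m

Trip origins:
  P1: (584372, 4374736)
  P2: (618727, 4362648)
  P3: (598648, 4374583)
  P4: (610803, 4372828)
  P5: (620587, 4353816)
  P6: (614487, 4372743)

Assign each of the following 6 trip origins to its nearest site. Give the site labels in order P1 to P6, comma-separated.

Magenta, Blue, Green, Slate, Blue, Slate

P1 → Magenta (d²=63306585.00)
P2 → Blue (d²=16131746.00)
P3 → Green (d²=104568808.00)
P4 → Slate (d²=30627250.00)
P5 → Blue (d²=25154666.00)
P6 → Slate (d²=10338737.00)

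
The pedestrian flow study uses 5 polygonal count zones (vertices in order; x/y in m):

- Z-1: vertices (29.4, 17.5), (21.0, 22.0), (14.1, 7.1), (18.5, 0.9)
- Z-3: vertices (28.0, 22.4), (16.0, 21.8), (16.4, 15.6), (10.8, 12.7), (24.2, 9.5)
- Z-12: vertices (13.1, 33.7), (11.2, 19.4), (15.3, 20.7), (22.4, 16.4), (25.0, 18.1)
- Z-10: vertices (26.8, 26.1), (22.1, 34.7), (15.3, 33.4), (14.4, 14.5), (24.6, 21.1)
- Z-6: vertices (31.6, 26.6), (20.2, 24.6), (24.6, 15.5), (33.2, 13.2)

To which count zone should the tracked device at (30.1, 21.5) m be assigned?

Cast a ray rightward from (30.1, 21.5). For each polygon, the edges (by vertex number in listed order) whose endpoints lie on opposite sides of y = 21.5, where each meets that height, and whether that is right or left of the point:
Z-1: 1–2 at x≈21.93 (left), 2–3 at x≈20.77 (left) → 0 crossings.
Z-3: 2–3 at x≈16.02 (left), 5–1 at x≈27.73 (left) → 0 crossings.
Z-12: 1–2 at x≈11.48 (left), 5–1 at x≈22.41 (left) → 0 crossings.
Z-10: 3–4 at x≈14.73 (left), 5–1 at x≈24.78 (left) → 0 crossings.
Z-6: 2–3 at x≈21.70 (left), 4–1 at x≈32.21 (right) → 1 crossing.
Only Z-6 has an odd count, so the point is inside Z-6.

Z-6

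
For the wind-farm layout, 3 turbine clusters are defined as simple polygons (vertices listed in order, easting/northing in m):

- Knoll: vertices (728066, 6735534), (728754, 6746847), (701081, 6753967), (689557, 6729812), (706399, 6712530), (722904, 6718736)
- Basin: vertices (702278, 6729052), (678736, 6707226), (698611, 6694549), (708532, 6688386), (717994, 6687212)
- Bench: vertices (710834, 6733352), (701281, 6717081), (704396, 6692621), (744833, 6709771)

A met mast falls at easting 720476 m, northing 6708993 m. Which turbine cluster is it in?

Bench

Cast a ray rightward from (720476, 6708993). For each polygon, the edges (by vertex number in listed order) whose endpoints lie on opposite sides of northing = 6708993, where each meets that height, and whether that is right or left of the point:
Knoll: no edge straddles that height → 0 crossings.
Basin: 1–2 at easting≈680641.9 (left), 5–1 at easting≈709812.6 (left) → 0 crossings.
Bench: 2–3 at easting≈702311.0 (left), 3–4 at easting≈742998.6 (right) → 1 crossing.
Only Bench has an odd count, so the point is inside Bench.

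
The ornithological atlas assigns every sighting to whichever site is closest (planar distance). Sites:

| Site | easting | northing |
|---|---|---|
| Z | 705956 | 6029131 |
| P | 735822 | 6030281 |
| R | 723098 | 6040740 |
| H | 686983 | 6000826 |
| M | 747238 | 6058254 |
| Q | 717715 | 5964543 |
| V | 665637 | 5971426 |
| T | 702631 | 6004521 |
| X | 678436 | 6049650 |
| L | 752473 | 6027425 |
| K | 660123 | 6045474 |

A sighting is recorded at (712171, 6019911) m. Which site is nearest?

Z

Squared distances to each site:
Z: 123634625.000; P: 666906701.000; R: 553246570.000; H: 998672569.000; M: 2699880138.000; Q: 3096351360.000; V: 4516208381.000; T: 327863700.000; X: 2022458346.000; L: 1680711400.000; K: 3362461273.000.
Minimum at Z.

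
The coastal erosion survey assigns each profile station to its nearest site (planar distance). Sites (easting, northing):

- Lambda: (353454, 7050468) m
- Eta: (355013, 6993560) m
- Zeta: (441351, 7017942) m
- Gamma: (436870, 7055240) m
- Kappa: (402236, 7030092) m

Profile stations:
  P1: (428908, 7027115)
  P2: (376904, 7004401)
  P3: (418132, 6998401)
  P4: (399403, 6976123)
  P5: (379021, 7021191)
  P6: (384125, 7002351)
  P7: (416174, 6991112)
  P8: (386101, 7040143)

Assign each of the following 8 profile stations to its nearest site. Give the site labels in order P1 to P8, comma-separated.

Zeta, Eta, Zeta, Eta, Kappa, Eta, Zeta, Kappa

P1 → Zeta (d²=238972178.00)
P2 → Eta (d²=596743162.00)
P3 → Zeta (d²=920972642.00)
P4 → Eta (d²=2274521069.00)
P5 → Kappa (d²=618164026.00)
P6 → Eta (d²=924790225.00)
P7 → Zeta (d²=1353730229.00)
P8 → Kappa (d²=361360826.00)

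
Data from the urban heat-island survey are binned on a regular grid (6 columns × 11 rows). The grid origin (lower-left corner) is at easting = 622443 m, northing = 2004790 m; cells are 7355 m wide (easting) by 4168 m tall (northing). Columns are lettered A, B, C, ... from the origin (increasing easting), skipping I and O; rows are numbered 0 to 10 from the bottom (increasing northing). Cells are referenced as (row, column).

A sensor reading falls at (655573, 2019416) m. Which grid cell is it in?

Column index: ⌊(655573 − 622443) / 7355⌋ = ⌊4.504⌋ = 4 → column E
Row offset from origin: ⌊(2019416 − 2004790) / 4168⌋ = ⌊3.509⌋ = 3 → row 3

(3, E)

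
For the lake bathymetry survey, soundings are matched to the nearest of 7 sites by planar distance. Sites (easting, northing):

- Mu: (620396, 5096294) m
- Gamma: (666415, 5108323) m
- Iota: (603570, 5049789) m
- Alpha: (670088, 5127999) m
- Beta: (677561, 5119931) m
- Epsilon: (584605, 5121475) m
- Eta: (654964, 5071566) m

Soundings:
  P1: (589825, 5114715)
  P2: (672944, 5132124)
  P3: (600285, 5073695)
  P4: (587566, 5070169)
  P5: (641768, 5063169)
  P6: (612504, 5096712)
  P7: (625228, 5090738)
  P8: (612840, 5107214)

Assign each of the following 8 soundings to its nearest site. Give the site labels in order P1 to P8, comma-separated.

P1 → Epsilon (d²=72946000.00)
P2 → Alpha (d²=25172361.00)
P3 → Iota (d²=582288061.00)
P4 → Iota (d²=671472416.00)
P5 → Eta (d²=244644025.00)
P6 → Mu (d²=62458388.00)
P7 → Mu (d²=54217360.00)
P8 → Mu (d²=176339536.00)

Epsilon, Alpha, Iota, Iota, Eta, Mu, Mu, Mu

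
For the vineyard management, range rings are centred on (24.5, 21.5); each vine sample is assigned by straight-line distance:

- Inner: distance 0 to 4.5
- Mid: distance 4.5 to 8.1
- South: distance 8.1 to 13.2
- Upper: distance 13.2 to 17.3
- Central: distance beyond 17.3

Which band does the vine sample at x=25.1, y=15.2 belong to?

Mid

Distance = √((25.1−24.5)² + (15.2−21.5)²) = √(0.360 + 39.690) = 6.329.
4.5 ≤ 6.329 < 8.1 → Mid.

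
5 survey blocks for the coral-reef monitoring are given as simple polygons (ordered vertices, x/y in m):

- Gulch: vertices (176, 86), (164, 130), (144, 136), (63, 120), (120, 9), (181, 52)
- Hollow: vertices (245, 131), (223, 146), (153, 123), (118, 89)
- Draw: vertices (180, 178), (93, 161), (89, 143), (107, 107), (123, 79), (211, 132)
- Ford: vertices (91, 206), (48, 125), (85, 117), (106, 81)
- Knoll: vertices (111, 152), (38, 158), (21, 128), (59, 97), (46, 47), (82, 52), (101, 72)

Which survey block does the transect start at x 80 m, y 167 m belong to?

Cast a ray rightward from (80, 167). For each polygon, the edges (by vertex number in listed order) whose endpoints lie on opposite sides of y = 167, where each meets that height, and whether that is right or left of the point:
Gulch: no edge straddles that height → 0 crossings.
Hollow: no edge straddles that height → 0 crossings.
Draw: 1–2 at x≈123.7 (right), 6–1 at x≈187.4 (right) → 2 crossings.
Ford: 1–2 at x≈70.3 (left), 4–1 at x≈95.7 (right) → 1 crossing.
Knoll: no edge straddles that height → 0 crossings.
Only Ford has an odd count, so the point is inside Ford.

Ford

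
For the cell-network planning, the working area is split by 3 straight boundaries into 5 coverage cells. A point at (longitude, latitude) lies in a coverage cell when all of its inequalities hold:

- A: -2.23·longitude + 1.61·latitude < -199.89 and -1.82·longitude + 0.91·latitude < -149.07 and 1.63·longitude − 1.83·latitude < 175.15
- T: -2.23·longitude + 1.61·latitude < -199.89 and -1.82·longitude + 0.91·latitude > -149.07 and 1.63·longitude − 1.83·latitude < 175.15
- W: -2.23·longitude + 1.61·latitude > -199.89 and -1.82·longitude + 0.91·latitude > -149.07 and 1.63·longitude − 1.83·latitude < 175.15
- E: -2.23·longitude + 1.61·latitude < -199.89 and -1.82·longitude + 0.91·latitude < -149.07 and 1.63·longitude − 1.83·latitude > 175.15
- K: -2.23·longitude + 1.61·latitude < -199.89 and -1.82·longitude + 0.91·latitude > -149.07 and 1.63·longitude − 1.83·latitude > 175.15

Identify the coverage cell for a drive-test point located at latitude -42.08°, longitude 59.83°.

-2.23·59.83 + 1.61·-42.08 = -201.170, which is < -199.89
-1.82·59.83 + 0.91·-42.08 = -147.183, which is > -149.07
1.63·59.83 − 1.83·-42.08 = 174.529, which is < 175.15
This sign pattern matches T.

T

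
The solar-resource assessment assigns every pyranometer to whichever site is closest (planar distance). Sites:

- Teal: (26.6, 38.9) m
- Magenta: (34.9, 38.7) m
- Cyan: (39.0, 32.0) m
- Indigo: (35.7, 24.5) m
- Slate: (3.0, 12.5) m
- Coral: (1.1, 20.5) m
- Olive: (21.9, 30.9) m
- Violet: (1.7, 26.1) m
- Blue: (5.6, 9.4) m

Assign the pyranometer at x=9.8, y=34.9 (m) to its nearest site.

Violet

Squared distances to each site:
Teal: 298.240; Magenta: 644.450; Cyan: 861.050; Indigo: 778.970; Slate: 548.000; Coral: 283.050; Olive: 162.410; Violet: 143.050; Blue: 667.890.
Minimum at Violet.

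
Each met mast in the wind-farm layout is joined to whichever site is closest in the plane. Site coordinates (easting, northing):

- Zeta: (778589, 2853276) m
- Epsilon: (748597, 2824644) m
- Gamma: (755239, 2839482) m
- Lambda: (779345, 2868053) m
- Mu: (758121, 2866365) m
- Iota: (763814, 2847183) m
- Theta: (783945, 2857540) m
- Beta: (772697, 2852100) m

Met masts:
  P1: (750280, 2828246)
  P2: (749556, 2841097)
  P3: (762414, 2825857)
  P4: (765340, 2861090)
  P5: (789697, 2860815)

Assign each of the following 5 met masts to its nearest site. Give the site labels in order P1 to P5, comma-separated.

Epsilon, Gamma, Epsilon, Mu, Theta

P1 → Epsilon (d²=15806893.00)
P2 → Gamma (d²=34904714.00)
P3 → Epsilon (d²=192380858.00)
P4 → Mu (d²=79939586.00)
P5 → Theta (d²=43811129.00)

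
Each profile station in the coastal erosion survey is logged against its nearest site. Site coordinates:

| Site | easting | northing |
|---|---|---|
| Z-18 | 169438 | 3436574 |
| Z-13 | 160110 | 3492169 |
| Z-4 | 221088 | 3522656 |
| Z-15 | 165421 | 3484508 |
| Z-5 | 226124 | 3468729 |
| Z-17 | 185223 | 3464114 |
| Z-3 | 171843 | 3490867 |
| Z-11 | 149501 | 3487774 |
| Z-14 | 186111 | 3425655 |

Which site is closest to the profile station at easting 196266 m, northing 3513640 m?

Z-4

Squared distances to each site:
Z-18: 6658909940.000; Z-13: 1768260177.000; Z-4: 697419940.000; Z-15: 1800087449.000; Z-5: 2908498085.000; Z-17: 2574772525.000; Z-3: 1115092458.000; Z-11: 2856015181.000; Z-14: 7844484250.000.
Minimum at Z-4.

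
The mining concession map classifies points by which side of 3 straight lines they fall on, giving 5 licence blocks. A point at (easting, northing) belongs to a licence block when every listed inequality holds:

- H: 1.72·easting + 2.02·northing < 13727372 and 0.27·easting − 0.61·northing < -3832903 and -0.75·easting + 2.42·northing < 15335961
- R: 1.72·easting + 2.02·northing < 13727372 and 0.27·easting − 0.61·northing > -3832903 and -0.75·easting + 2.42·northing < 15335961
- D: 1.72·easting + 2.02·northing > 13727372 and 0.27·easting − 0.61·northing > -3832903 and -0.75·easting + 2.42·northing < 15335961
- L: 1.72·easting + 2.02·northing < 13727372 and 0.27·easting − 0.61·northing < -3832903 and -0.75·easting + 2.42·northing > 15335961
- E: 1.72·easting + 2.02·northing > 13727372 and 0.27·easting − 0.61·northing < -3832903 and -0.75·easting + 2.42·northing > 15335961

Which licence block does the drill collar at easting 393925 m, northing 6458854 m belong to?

1.72·393925 + 2.02·6458854 = 13724436.080, which is < 13727372
0.27·393925 − 0.61·6458854 = -3833541.190, which is < -3832903
-0.75·393925 + 2.42·6458854 = 15334982.930, which is < 15335961
This sign pattern matches H.

H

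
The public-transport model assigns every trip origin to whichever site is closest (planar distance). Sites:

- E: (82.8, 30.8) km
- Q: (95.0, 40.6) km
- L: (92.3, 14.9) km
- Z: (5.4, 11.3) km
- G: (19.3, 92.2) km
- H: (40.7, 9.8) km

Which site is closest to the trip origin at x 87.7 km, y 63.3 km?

Squared distances to each site:
E: 1080.260; Q: 568.580; L: 2363.720; Z: 9477.290; G: 5513.770; H: 5071.250.
Minimum at Q.

Q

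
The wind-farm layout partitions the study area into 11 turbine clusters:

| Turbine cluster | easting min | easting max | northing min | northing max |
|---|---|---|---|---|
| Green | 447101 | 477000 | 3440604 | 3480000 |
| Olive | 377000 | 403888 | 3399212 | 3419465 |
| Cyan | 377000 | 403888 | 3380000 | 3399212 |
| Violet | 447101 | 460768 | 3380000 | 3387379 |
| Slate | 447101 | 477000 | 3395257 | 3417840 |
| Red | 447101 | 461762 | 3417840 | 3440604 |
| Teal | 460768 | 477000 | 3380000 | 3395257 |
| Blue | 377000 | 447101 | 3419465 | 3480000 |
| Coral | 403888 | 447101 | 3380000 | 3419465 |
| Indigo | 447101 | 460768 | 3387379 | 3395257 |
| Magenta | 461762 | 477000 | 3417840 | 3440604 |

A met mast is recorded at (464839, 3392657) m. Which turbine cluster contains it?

Teal

The point has easting = 464839 and northing = 3392657.
Only Teal satisfies 460768 ≤ easting ≤ 477000 and 3380000 ≤ northing ≤ 3395257.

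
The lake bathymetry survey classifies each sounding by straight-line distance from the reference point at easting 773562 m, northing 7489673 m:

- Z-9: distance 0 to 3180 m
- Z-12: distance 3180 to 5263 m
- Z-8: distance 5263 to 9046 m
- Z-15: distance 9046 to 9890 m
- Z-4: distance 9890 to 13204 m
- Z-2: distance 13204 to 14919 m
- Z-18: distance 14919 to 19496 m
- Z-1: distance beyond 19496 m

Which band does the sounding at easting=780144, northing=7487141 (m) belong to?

Z-8

Distance = √((780144−773562)² + (7487141−7489673)²) = √(43322724.000 + 6411024.000) = 7052.216 m.
5263 ≤ 7052.216 < 9046 → Z-8.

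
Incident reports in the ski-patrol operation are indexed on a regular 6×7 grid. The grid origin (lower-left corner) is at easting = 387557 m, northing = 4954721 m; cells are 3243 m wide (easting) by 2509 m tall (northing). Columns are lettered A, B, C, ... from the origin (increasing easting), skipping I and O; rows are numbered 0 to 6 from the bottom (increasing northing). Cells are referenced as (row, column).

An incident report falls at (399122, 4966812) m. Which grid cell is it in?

(4, D)

Column index: ⌊(399122 − 387557) / 3243⌋ = ⌊3.566⌋ = 3 → column D
Row offset from origin: ⌊(4966812 − 4954721) / 2509⌋ = ⌊4.819⌋ = 4 → row 4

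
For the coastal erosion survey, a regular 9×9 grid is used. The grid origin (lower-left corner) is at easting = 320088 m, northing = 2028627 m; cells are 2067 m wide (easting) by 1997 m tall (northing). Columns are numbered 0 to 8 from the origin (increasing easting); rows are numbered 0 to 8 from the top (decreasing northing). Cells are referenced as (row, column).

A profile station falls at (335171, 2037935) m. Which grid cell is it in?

(4, 7)

Column index: ⌊(335171 − 320088) / 2067⌋ = ⌊7.297⌋ = 7
Row offset from origin: ⌊(2037935 − 2028627) / 1997⌋ = ⌊4.661⌋ = 4 → row 4 (counted from top)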